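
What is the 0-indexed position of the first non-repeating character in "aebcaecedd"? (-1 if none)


Input: aebcaecedd
Character frequencies:
  'a': 2
  'b': 1
  'c': 2
  'd': 2
  'e': 3
Scanning left to right for freq == 1:
  Position 0 ('a'): freq=2, skip
  Position 1 ('e'): freq=3, skip
  Position 2 ('b'): unique! => answer = 2

2


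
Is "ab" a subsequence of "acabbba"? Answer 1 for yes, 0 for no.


Check if "ab" is a subsequence of "acabbba"
Greedy scan:
  Position 0 ('a'): matches sub[0] = 'a'
  Position 1 ('c'): no match needed
  Position 2 ('a'): no match needed
  Position 3 ('b'): matches sub[1] = 'b'
  Position 4 ('b'): no match needed
  Position 5 ('b'): no match needed
  Position 6 ('a'): no match needed
All 2 characters matched => is a subsequence

1


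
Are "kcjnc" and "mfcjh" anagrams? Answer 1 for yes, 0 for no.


Strings: "kcjnc", "mfcjh"
Sorted first:  ccjkn
Sorted second: cfhjm
Differ at position 1: 'c' vs 'f' => not anagrams

0


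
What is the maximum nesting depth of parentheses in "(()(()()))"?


Input: "(()(()()))"
Tracking depth:
  Position 0 '(': depth becomes 1
  Position 1 '(': depth becomes 2
  Position 2 ')': depth becomes 1
  Position 3 '(': depth becomes 2
  Position 4 '(': depth becomes 3
  Position 5 ')': depth becomes 2
  Position 6 '(': depth becomes 3
  Position 7 ')': depth becomes 2
  Position 8 ')': depth becomes 1
  Position 9 ')': depth becomes 0
Maximum depth reached: 3

3


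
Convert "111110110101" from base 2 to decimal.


Input: "111110110101" in base 2
Positional expansion:
  Digit '1' (value 1) x 2^11 = 2048
  Digit '1' (value 1) x 2^10 = 1024
  Digit '1' (value 1) x 2^9 = 512
  Digit '1' (value 1) x 2^8 = 256
  Digit '1' (value 1) x 2^7 = 128
  Digit '0' (value 0) x 2^6 = 0
  Digit '1' (value 1) x 2^5 = 32
  Digit '1' (value 1) x 2^4 = 16
  Digit '0' (value 0) x 2^3 = 0
  Digit '1' (value 1) x 2^2 = 4
  Digit '0' (value 0) x 2^1 = 0
  Digit '1' (value 1) x 2^0 = 1
Sum = 4021

4021


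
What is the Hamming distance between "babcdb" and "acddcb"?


Comparing "babcdb" and "acddcb" position by position:
  Position 0: 'b' vs 'a' => differ
  Position 1: 'a' vs 'c' => differ
  Position 2: 'b' vs 'd' => differ
  Position 3: 'c' vs 'd' => differ
  Position 4: 'd' vs 'c' => differ
  Position 5: 'b' vs 'b' => same
Total differences (Hamming distance): 5

5


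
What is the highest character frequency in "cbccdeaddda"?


Input: cbccdeaddda
Character counts:
  'a': 2
  'b': 1
  'c': 3
  'd': 4
  'e': 1
Maximum frequency: 4

4


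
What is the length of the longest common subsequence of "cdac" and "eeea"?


LCS of "cdac" and "eeea"
DP table:
           e    e    e    a
      0    0    0    0    0
  c   0    0    0    0    0
  d   0    0    0    0    0
  a   0    0    0    0    1
  c   0    0    0    0    1
LCS length = dp[4][4] = 1

1


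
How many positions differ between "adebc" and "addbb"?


Comparing "adebc" and "addbb" position by position:
  Position 0: 'a' vs 'a' => same
  Position 1: 'd' vs 'd' => same
  Position 2: 'e' vs 'd' => DIFFER
  Position 3: 'b' vs 'b' => same
  Position 4: 'c' vs 'b' => DIFFER
Positions that differ: 2

2


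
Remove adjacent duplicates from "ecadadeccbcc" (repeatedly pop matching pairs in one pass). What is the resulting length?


Input: ecadadeccbcc
Stack-based adjacent duplicate removal:
  Read 'e': push. Stack: e
  Read 'c': push. Stack: ec
  Read 'a': push. Stack: eca
  Read 'd': push. Stack: ecad
  Read 'a': push. Stack: ecada
  Read 'd': push. Stack: ecadad
  Read 'e': push. Stack: ecadade
  Read 'c': push. Stack: ecadadec
  Read 'c': matches stack top 'c' => pop. Stack: ecadade
  Read 'b': push. Stack: ecadadeb
  Read 'c': push. Stack: ecadadebc
  Read 'c': matches stack top 'c' => pop. Stack: ecadadeb
Final stack: "ecadadeb" (length 8)

8


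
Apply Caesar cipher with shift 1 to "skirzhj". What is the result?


Caesar cipher: shift "skirzhj" by 1
  's' (pos 18) + 1 = pos 19 = 't'
  'k' (pos 10) + 1 = pos 11 = 'l'
  'i' (pos 8) + 1 = pos 9 = 'j'
  'r' (pos 17) + 1 = pos 18 = 's'
  'z' (pos 25) + 1 = pos 0 = 'a'
  'h' (pos 7) + 1 = pos 8 = 'i'
  'j' (pos 9) + 1 = pos 10 = 'k'
Result: tljsaik

tljsaik


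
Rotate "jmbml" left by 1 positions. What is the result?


Input: "jmbml", rotate left by 1
First 1 characters: "j"
Remaining characters: "mbml"
Concatenate remaining + first: "mbml" + "j" = "mbmlj"

mbmlj


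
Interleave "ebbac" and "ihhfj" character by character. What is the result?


Interleaving "ebbac" and "ihhfj":
  Position 0: 'e' from first, 'i' from second => "ei"
  Position 1: 'b' from first, 'h' from second => "bh"
  Position 2: 'b' from first, 'h' from second => "bh"
  Position 3: 'a' from first, 'f' from second => "af"
  Position 4: 'c' from first, 'j' from second => "cj"
Result: eibhbhafcj

eibhbhafcj


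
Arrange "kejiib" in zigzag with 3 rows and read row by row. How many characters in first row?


Zigzag "kejiib" into 3 rows:
Placing characters:
  'k' => row 0
  'e' => row 1
  'j' => row 2
  'i' => row 1
  'i' => row 0
  'b' => row 1
Rows:
  Row 0: "ki"
  Row 1: "eib"
  Row 2: "j"
First row length: 2

2


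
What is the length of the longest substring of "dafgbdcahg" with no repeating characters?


Input: "dafgbdcahg"
Sliding window (track last position of each char):
  Position 0 ('d'): window [0,0] length 1 -- new best
  Position 1 ('a'): window [0,1] length 2 -- new best
  Position 2 ('f'): window [0,2] length 3 -- new best
  Position 3 ('g'): window [0,3] length 4 -- new best
  Position 4 ('b'): window [0,4] length 5 -- new best
  Position 5 ('d'): repeat (last at 0), move window start to 1
  Position 5 ('d'): window [1,5] length 5
  Position 6 ('c'): window [1,6] length 6 -- new best
  Position 7 ('a'): repeat (last at 1), move window start to 2
  Position 7 ('a'): window [2,7] length 6
  Position 8 ('h'): window [2,8] length 7 -- new best
  Position 9 ('g'): repeat (last at 3), move window start to 4
  Position 9 ('g'): window [4,9] length 6
Longest substring with no repeats: "fgbdcah" with length 7

7


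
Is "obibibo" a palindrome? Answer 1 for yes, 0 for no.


Input: obibibo
Reversed: obibibo
  Compare pos 0 ('o') with pos 6 ('o'): match
  Compare pos 1 ('b') with pos 5 ('b'): match
  Compare pos 2 ('i') with pos 4 ('i'): match
Result: palindrome

1


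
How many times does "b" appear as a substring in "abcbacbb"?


Searching for "b" in "abcbacbb"
Scanning each position:
  Position 0: "a" => no
  Position 1: "b" => MATCH
  Position 2: "c" => no
  Position 3: "b" => MATCH
  Position 4: "a" => no
  Position 5: "c" => no
  Position 6: "b" => MATCH
  Position 7: "b" => MATCH
Total occurrences: 4

4


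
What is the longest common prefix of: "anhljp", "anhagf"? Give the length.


Words: anhljp, anhagf
  Position 0: all 'a' => match
  Position 1: all 'n' => match
  Position 2: all 'h' => match
  Position 3: ('l', 'a') => mismatch, stop
LCP = "anh" (length 3)

3


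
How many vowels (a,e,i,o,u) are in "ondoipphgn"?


Input: ondoipphgn
Checking each character:
  'o' at position 0: vowel (running total: 1)
  'n' at position 1: consonant
  'd' at position 2: consonant
  'o' at position 3: vowel (running total: 2)
  'i' at position 4: vowel (running total: 3)
  'p' at position 5: consonant
  'p' at position 6: consonant
  'h' at position 7: consonant
  'g' at position 8: consonant
  'n' at position 9: consonant
Total vowels: 3

3


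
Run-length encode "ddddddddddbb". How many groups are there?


Input: ddddddddddbb
Scanning for consecutive runs:
  Group 1: 'd' x 10 (positions 0-9)
  Group 2: 'b' x 2 (positions 10-11)
Total groups: 2

2


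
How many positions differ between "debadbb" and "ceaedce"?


Comparing "debadbb" and "ceaedce" position by position:
  Position 0: 'd' vs 'c' => DIFFER
  Position 1: 'e' vs 'e' => same
  Position 2: 'b' vs 'a' => DIFFER
  Position 3: 'a' vs 'e' => DIFFER
  Position 4: 'd' vs 'd' => same
  Position 5: 'b' vs 'c' => DIFFER
  Position 6: 'b' vs 'e' => DIFFER
Positions that differ: 5

5


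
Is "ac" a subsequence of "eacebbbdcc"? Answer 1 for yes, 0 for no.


Check if "ac" is a subsequence of "eacebbbdcc"
Greedy scan:
  Position 0 ('e'): no match needed
  Position 1 ('a'): matches sub[0] = 'a'
  Position 2 ('c'): matches sub[1] = 'c'
  Position 3 ('e'): no match needed
  Position 4 ('b'): no match needed
  Position 5 ('b'): no match needed
  Position 6 ('b'): no match needed
  Position 7 ('d'): no match needed
  Position 8 ('c'): no match needed
  Position 9 ('c'): no match needed
All 2 characters matched => is a subsequence

1


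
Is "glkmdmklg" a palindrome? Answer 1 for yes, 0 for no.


Input: glkmdmklg
Reversed: glkmdmklg
  Compare pos 0 ('g') with pos 8 ('g'): match
  Compare pos 1 ('l') with pos 7 ('l'): match
  Compare pos 2 ('k') with pos 6 ('k'): match
  Compare pos 3 ('m') with pos 5 ('m'): match
Result: palindrome

1


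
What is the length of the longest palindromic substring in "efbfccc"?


Input: "efbfccc"
Checking substrings for palindromes:
  [1:4] "fbf" (len 3) => palindrome
  [4:7] "ccc" (len 3) => palindrome
  [4:6] "cc" (len 2) => palindrome
  [5:7] "cc" (len 2) => palindrome
Longest palindromic substring: "fbf" with length 3

3


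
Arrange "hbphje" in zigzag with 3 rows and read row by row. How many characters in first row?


Zigzag "hbphje" into 3 rows:
Placing characters:
  'h' => row 0
  'b' => row 1
  'p' => row 2
  'h' => row 1
  'j' => row 0
  'e' => row 1
Rows:
  Row 0: "hj"
  Row 1: "bhe"
  Row 2: "p"
First row length: 2

2


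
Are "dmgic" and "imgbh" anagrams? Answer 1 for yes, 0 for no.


Strings: "dmgic", "imgbh"
Sorted first:  cdgim
Sorted second: bghim
Differ at position 0: 'c' vs 'b' => not anagrams

0


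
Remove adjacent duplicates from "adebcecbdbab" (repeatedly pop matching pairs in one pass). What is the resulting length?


Input: adebcecbdbab
Stack-based adjacent duplicate removal:
  Read 'a': push. Stack: a
  Read 'd': push. Stack: ad
  Read 'e': push. Stack: ade
  Read 'b': push. Stack: adeb
  Read 'c': push. Stack: adebc
  Read 'e': push. Stack: adebce
  Read 'c': push. Stack: adebcec
  Read 'b': push. Stack: adebcecb
  Read 'd': push. Stack: adebcecbd
  Read 'b': push. Stack: adebcecbdb
  Read 'a': push. Stack: adebcecbdba
  Read 'b': push. Stack: adebcecbdbab
Final stack: "adebcecbdbab" (length 12)

12


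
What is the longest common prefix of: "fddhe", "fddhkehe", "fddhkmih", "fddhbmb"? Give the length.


Words: fddhe, fddhkehe, fddhkmih, fddhbmb
  Position 0: all 'f' => match
  Position 1: all 'd' => match
  Position 2: all 'd' => match
  Position 3: all 'h' => match
  Position 4: ('e', 'k', 'k', 'b') => mismatch, stop
LCP = "fddh" (length 4)

4


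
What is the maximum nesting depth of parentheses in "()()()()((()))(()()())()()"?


Input: "()()()()((()))(()()())()()"
Tracking depth:
  Position 0 '(': depth becomes 1
  Position 1 ')': depth becomes 0
  Position 2 '(': depth becomes 1
  Position 3 ')': depth becomes 0
  Position 4 '(': depth becomes 1
  Position 5 ')': depth becomes 0
  Position 6 '(': depth becomes 1
  Position 7 ')': depth becomes 0
  Position 8 '(': depth becomes 1
  Position 9 '(': depth becomes 2
  Position 10 '(': depth becomes 3
  Position 11 ')': depth becomes 2
  Position 12 ')': depth becomes 1
  Position 13 ')': depth becomes 0
  Position 14 '(': depth becomes 1
  Position 15 '(': depth becomes 2
  Position 16 ')': depth becomes 1
  Position 17 '(': depth becomes 2
  Position 18 ')': depth becomes 1
  Position 19 '(': depth becomes 2
  Position 20 ')': depth becomes 1
  Position 21 ')': depth becomes 0
  Position 22 '(': depth becomes 1
  Position 23 ')': depth becomes 0
  Position 24 '(': depth becomes 1
  Position 25 ')': depth becomes 0
Maximum depth reached: 3

3


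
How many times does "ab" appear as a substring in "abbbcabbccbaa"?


Searching for "ab" in "abbbcabbccbaa"
Scanning each position:
  Position 0: "ab" => MATCH
  Position 1: "bb" => no
  Position 2: "bb" => no
  Position 3: "bc" => no
  Position 4: "ca" => no
  Position 5: "ab" => MATCH
  Position 6: "bb" => no
  Position 7: "bc" => no
  Position 8: "cc" => no
  Position 9: "cb" => no
  Position 10: "ba" => no
  Position 11: "aa" => no
Total occurrences: 2

2


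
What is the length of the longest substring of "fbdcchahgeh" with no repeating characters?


Input: "fbdcchahgeh"
Sliding window (track last position of each char):
  Position 0 ('f'): window [0,0] length 1 -- new best
  Position 1 ('b'): window [0,1] length 2 -- new best
  Position 2 ('d'): window [0,2] length 3 -- new best
  Position 3 ('c'): window [0,3] length 4 -- new best
  Position 4 ('c'): repeat (last at 3), move window start to 4
  Position 4 ('c'): window [4,4] length 1
  Position 5 ('h'): window [4,5] length 2
  Position 6 ('a'): window [4,6] length 3
  Position 7 ('h'): repeat (last at 5), move window start to 6
  Position 7 ('h'): window [6,7] length 2
  Position 8 ('g'): window [6,8] length 3
  Position 9 ('e'): window [6,9] length 4
  Position 10 ('h'): repeat (last at 7), move window start to 8
  Position 10 ('h'): window [8,10] length 3
Longest substring with no repeats: "fbdc" with length 4

4


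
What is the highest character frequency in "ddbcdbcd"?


Input: ddbcdbcd
Character counts:
  'b': 2
  'c': 2
  'd': 4
Maximum frequency: 4

4


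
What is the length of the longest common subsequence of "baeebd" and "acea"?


LCS of "baeebd" and "acea"
DP table:
           a    c    e    a
      0    0    0    0    0
  b   0    0    0    0    0
  a   0    1    1    1    1
  e   0    1    1    2    2
  e   0    1    1    2    2
  b   0    1    1    2    2
  d   0    1    1    2    2
LCS length = dp[6][4] = 2

2


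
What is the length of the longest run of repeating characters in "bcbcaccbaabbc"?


Input: "bcbcaccbaabbc"
Scanning for longest run:
  Position 1 ('c'): new char, reset run to 1
  Position 2 ('b'): new char, reset run to 1
  Position 3 ('c'): new char, reset run to 1
  Position 4 ('a'): new char, reset run to 1
  Position 5 ('c'): new char, reset run to 1
  Position 6 ('c'): continues run of 'c', length=2
  Position 7 ('b'): new char, reset run to 1
  Position 8 ('a'): new char, reset run to 1
  Position 9 ('a'): continues run of 'a', length=2
  Position 10 ('b'): new char, reset run to 1
  Position 11 ('b'): continues run of 'b', length=2
  Position 12 ('c'): new char, reset run to 1
Longest run: 'c' with length 2

2


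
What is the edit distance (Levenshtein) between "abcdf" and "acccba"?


Computing edit distance: "abcdf" -> "acccba"
DP table:
           a    c    c    c    b    a
      0    1    2    3    4    5    6
  a   1    0    1    2    3    4    5
  b   2    1    1    2    3    3    4
  c   3    2    1    1    2    3    4
  d   4    3    2    2    2    3    4
  f   5    4    3    3    3    3    4
Edit distance = dp[5][6] = 4

4


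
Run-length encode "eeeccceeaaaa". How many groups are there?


Input: eeeccceeaaaa
Scanning for consecutive runs:
  Group 1: 'e' x 3 (positions 0-2)
  Group 2: 'c' x 3 (positions 3-5)
  Group 3: 'e' x 2 (positions 6-7)
  Group 4: 'a' x 4 (positions 8-11)
Total groups: 4

4


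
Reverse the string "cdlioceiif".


Input: cdlioceiif
Reading characters right to left:
  Position 9: 'f'
  Position 8: 'i'
  Position 7: 'i'
  Position 6: 'e'
  Position 5: 'c'
  Position 4: 'o'
  Position 3: 'i'
  Position 2: 'l'
  Position 1: 'd'
  Position 0: 'c'
Reversed: fiiecoildc

fiiecoildc


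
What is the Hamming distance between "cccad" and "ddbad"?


Comparing "cccad" and "ddbad" position by position:
  Position 0: 'c' vs 'd' => differ
  Position 1: 'c' vs 'd' => differ
  Position 2: 'c' vs 'b' => differ
  Position 3: 'a' vs 'a' => same
  Position 4: 'd' vs 'd' => same
Total differences (Hamming distance): 3

3


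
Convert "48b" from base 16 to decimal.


Input: "48b" in base 16
Positional expansion:
  Digit '4' (value 4) x 16^2 = 1024
  Digit '8' (value 8) x 16^1 = 128
  Digit 'b' (value 11) x 16^0 = 11
Sum = 1163

1163


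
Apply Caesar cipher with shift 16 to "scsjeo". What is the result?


Caesar cipher: shift "scsjeo" by 16
  's' (pos 18) + 16 = pos 8 = 'i'
  'c' (pos 2) + 16 = pos 18 = 's'
  's' (pos 18) + 16 = pos 8 = 'i'
  'j' (pos 9) + 16 = pos 25 = 'z'
  'e' (pos 4) + 16 = pos 20 = 'u'
  'o' (pos 14) + 16 = pos 4 = 'e'
Result: isizue

isizue


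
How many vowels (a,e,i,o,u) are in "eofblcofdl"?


Input: eofblcofdl
Checking each character:
  'e' at position 0: vowel (running total: 1)
  'o' at position 1: vowel (running total: 2)
  'f' at position 2: consonant
  'b' at position 3: consonant
  'l' at position 4: consonant
  'c' at position 5: consonant
  'o' at position 6: vowel (running total: 3)
  'f' at position 7: consonant
  'd' at position 8: consonant
  'l' at position 9: consonant
Total vowels: 3

3


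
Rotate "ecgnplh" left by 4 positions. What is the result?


Input: "ecgnplh", rotate left by 4
First 4 characters: "ecgn"
Remaining characters: "plh"
Concatenate remaining + first: "plh" + "ecgn" = "plhecgn"

plhecgn


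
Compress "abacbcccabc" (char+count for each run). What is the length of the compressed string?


Input: abacbcccabc
Runs:
  'a' x 1 => "a1"
  'b' x 1 => "b1"
  'a' x 1 => "a1"
  'c' x 1 => "c1"
  'b' x 1 => "b1"
  'c' x 3 => "c3"
  'a' x 1 => "a1"
  'b' x 1 => "b1"
  'c' x 1 => "c1"
Compressed: "a1b1a1c1b1c3a1b1c1"
Compressed length: 18

18


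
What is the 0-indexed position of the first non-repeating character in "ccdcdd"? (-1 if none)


Input: ccdcdd
Character frequencies:
  'c': 3
  'd': 3
Scanning left to right for freq == 1:
  Position 0 ('c'): freq=3, skip
  Position 1 ('c'): freq=3, skip
  Position 2 ('d'): freq=3, skip
  Position 3 ('c'): freq=3, skip
  Position 4 ('d'): freq=3, skip
  Position 5 ('d'): freq=3, skip
  No unique character found => answer = -1

-1


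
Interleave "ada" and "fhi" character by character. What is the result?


Interleaving "ada" and "fhi":
  Position 0: 'a' from first, 'f' from second => "af"
  Position 1: 'd' from first, 'h' from second => "dh"
  Position 2: 'a' from first, 'i' from second => "ai"
Result: afdhai

afdhai


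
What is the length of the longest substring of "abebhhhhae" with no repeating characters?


Input: "abebhhhhae"
Sliding window (track last position of each char):
  Position 0 ('a'): window [0,0] length 1 -- new best
  Position 1 ('b'): window [0,1] length 2 -- new best
  Position 2 ('e'): window [0,2] length 3 -- new best
  Position 3 ('b'): repeat (last at 1), move window start to 2
  Position 3 ('b'): window [2,3] length 2
  Position 4 ('h'): window [2,4] length 3
  Position 5 ('h'): repeat (last at 4), move window start to 5
  Position 5 ('h'): window [5,5] length 1
  Position 6 ('h'): repeat (last at 5), move window start to 6
  Position 6 ('h'): window [6,6] length 1
  Position 7 ('h'): repeat (last at 6), move window start to 7
  Position 7 ('h'): window [7,7] length 1
  Position 8 ('a'): window [7,8] length 2
  Position 9 ('e'): window [7,9] length 3
Longest substring with no repeats: "abe" with length 3

3


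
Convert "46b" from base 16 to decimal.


Input: "46b" in base 16
Positional expansion:
  Digit '4' (value 4) x 16^2 = 1024
  Digit '6' (value 6) x 16^1 = 96
  Digit 'b' (value 11) x 16^0 = 11
Sum = 1131

1131


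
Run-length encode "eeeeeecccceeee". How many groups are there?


Input: eeeeeecccceeee
Scanning for consecutive runs:
  Group 1: 'e' x 6 (positions 0-5)
  Group 2: 'c' x 4 (positions 6-9)
  Group 3: 'e' x 4 (positions 10-13)
Total groups: 3

3


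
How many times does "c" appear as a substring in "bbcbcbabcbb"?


Searching for "c" in "bbcbcbabcbb"
Scanning each position:
  Position 0: "b" => no
  Position 1: "b" => no
  Position 2: "c" => MATCH
  Position 3: "b" => no
  Position 4: "c" => MATCH
  Position 5: "b" => no
  Position 6: "a" => no
  Position 7: "b" => no
  Position 8: "c" => MATCH
  Position 9: "b" => no
  Position 10: "b" => no
Total occurrences: 3

3


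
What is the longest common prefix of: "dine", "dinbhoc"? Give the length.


Words: dine, dinbhoc
  Position 0: all 'd' => match
  Position 1: all 'i' => match
  Position 2: all 'n' => match
  Position 3: ('e', 'b') => mismatch, stop
LCP = "din" (length 3)

3


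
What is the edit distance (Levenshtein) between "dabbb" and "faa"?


Computing edit distance: "dabbb" -> "faa"
DP table:
           f    a    a
      0    1    2    3
  d   1    1    2    3
  a   2    2    1    2
  b   3    3    2    2
  b   4    4    3    3
  b   5    5    4    4
Edit distance = dp[5][3] = 4

4


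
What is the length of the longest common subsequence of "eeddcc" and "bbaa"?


LCS of "eeddcc" and "bbaa"
DP table:
           b    b    a    a
      0    0    0    0    0
  e   0    0    0    0    0
  e   0    0    0    0    0
  d   0    0    0    0    0
  d   0    0    0    0    0
  c   0    0    0    0    0
  c   0    0    0    0    0
LCS length = dp[6][4] = 0

0


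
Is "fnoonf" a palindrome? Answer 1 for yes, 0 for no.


Input: fnoonf
Reversed: fnoonf
  Compare pos 0 ('f') with pos 5 ('f'): match
  Compare pos 1 ('n') with pos 4 ('n'): match
  Compare pos 2 ('o') with pos 3 ('o'): match
Result: palindrome

1


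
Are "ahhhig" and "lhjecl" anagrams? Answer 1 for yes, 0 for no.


Strings: "ahhhig", "lhjecl"
Sorted first:  aghhhi
Sorted second: cehjll
Differ at position 0: 'a' vs 'c' => not anagrams

0


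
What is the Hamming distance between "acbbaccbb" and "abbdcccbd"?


Comparing "acbbaccbb" and "abbdcccbd" position by position:
  Position 0: 'a' vs 'a' => same
  Position 1: 'c' vs 'b' => differ
  Position 2: 'b' vs 'b' => same
  Position 3: 'b' vs 'd' => differ
  Position 4: 'a' vs 'c' => differ
  Position 5: 'c' vs 'c' => same
  Position 6: 'c' vs 'c' => same
  Position 7: 'b' vs 'b' => same
  Position 8: 'b' vs 'd' => differ
Total differences (Hamming distance): 4

4


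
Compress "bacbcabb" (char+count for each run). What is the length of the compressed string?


Input: bacbcabb
Runs:
  'b' x 1 => "b1"
  'a' x 1 => "a1"
  'c' x 1 => "c1"
  'b' x 1 => "b1"
  'c' x 1 => "c1"
  'a' x 1 => "a1"
  'b' x 2 => "b2"
Compressed: "b1a1c1b1c1a1b2"
Compressed length: 14

14


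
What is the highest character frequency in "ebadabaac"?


Input: ebadabaac
Character counts:
  'a': 4
  'b': 2
  'c': 1
  'd': 1
  'e': 1
Maximum frequency: 4

4


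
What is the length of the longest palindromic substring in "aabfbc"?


Input: "aabfbc"
Checking substrings for palindromes:
  [2:5] "bfb" (len 3) => palindrome
  [0:2] "aa" (len 2) => palindrome
Longest palindromic substring: "bfb" with length 3

3


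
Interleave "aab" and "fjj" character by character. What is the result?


Interleaving "aab" and "fjj":
  Position 0: 'a' from first, 'f' from second => "af"
  Position 1: 'a' from first, 'j' from second => "aj"
  Position 2: 'b' from first, 'j' from second => "bj"
Result: afajbj

afajbj


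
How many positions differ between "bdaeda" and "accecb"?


Comparing "bdaeda" and "accecb" position by position:
  Position 0: 'b' vs 'a' => DIFFER
  Position 1: 'd' vs 'c' => DIFFER
  Position 2: 'a' vs 'c' => DIFFER
  Position 3: 'e' vs 'e' => same
  Position 4: 'd' vs 'c' => DIFFER
  Position 5: 'a' vs 'b' => DIFFER
Positions that differ: 5

5


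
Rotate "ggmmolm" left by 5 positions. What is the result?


Input: "ggmmolm", rotate left by 5
First 5 characters: "ggmmo"
Remaining characters: "lm"
Concatenate remaining + first: "lm" + "ggmmo" = "lmggmmo"

lmggmmo


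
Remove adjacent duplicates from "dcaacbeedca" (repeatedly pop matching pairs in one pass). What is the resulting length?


Input: dcaacbeedca
Stack-based adjacent duplicate removal:
  Read 'd': push. Stack: d
  Read 'c': push. Stack: dc
  Read 'a': push. Stack: dca
  Read 'a': matches stack top 'a' => pop. Stack: dc
  Read 'c': matches stack top 'c' => pop. Stack: d
  Read 'b': push. Stack: db
  Read 'e': push. Stack: dbe
  Read 'e': matches stack top 'e' => pop. Stack: db
  Read 'd': push. Stack: dbd
  Read 'c': push. Stack: dbdc
  Read 'a': push. Stack: dbdca
Final stack: "dbdca" (length 5)

5


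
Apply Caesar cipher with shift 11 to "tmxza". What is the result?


Caesar cipher: shift "tmxza" by 11
  't' (pos 19) + 11 = pos 4 = 'e'
  'm' (pos 12) + 11 = pos 23 = 'x'
  'x' (pos 23) + 11 = pos 8 = 'i'
  'z' (pos 25) + 11 = pos 10 = 'k'
  'a' (pos 0) + 11 = pos 11 = 'l'
Result: exikl

exikl


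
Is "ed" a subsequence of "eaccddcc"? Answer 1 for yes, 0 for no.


Check if "ed" is a subsequence of "eaccddcc"
Greedy scan:
  Position 0 ('e'): matches sub[0] = 'e'
  Position 1 ('a'): no match needed
  Position 2 ('c'): no match needed
  Position 3 ('c'): no match needed
  Position 4 ('d'): matches sub[1] = 'd'
  Position 5 ('d'): no match needed
  Position 6 ('c'): no match needed
  Position 7 ('c'): no match needed
All 2 characters matched => is a subsequence

1


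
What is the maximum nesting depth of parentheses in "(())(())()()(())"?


Input: "(())(())()()(())"
Tracking depth:
  Position 0 '(': depth becomes 1
  Position 1 '(': depth becomes 2
  Position 2 ')': depth becomes 1
  Position 3 ')': depth becomes 0
  Position 4 '(': depth becomes 1
  Position 5 '(': depth becomes 2
  Position 6 ')': depth becomes 1
  Position 7 ')': depth becomes 0
  Position 8 '(': depth becomes 1
  Position 9 ')': depth becomes 0
  Position 10 '(': depth becomes 1
  Position 11 ')': depth becomes 0
  Position 12 '(': depth becomes 1
  Position 13 '(': depth becomes 2
  Position 14 ')': depth becomes 1
  Position 15 ')': depth becomes 0
Maximum depth reached: 2

2


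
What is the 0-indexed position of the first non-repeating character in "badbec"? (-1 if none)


Input: badbec
Character frequencies:
  'a': 1
  'b': 2
  'c': 1
  'd': 1
  'e': 1
Scanning left to right for freq == 1:
  Position 0 ('b'): freq=2, skip
  Position 1 ('a'): unique! => answer = 1

1


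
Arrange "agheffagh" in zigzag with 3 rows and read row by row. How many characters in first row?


Zigzag "agheffagh" into 3 rows:
Placing characters:
  'a' => row 0
  'g' => row 1
  'h' => row 2
  'e' => row 1
  'f' => row 0
  'f' => row 1
  'a' => row 2
  'g' => row 1
  'h' => row 0
Rows:
  Row 0: "afh"
  Row 1: "gefg"
  Row 2: "ha"
First row length: 3

3


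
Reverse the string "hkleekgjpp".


Input: hkleekgjpp
Reading characters right to left:
  Position 9: 'p'
  Position 8: 'p'
  Position 7: 'j'
  Position 6: 'g'
  Position 5: 'k'
  Position 4: 'e'
  Position 3: 'e'
  Position 2: 'l'
  Position 1: 'k'
  Position 0: 'h'
Reversed: ppjgkeelkh

ppjgkeelkh


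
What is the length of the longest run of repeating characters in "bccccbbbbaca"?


Input: "bccccbbbbaca"
Scanning for longest run:
  Position 1 ('c'): new char, reset run to 1
  Position 2 ('c'): continues run of 'c', length=2
  Position 3 ('c'): continues run of 'c', length=3
  Position 4 ('c'): continues run of 'c', length=4
  Position 5 ('b'): new char, reset run to 1
  Position 6 ('b'): continues run of 'b', length=2
  Position 7 ('b'): continues run of 'b', length=3
  Position 8 ('b'): continues run of 'b', length=4
  Position 9 ('a'): new char, reset run to 1
  Position 10 ('c'): new char, reset run to 1
  Position 11 ('a'): new char, reset run to 1
Longest run: 'c' with length 4

4


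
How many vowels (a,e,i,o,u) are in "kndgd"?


Input: kndgd
Checking each character:
  'k' at position 0: consonant
  'n' at position 1: consonant
  'd' at position 2: consonant
  'g' at position 3: consonant
  'd' at position 4: consonant
Total vowels: 0

0


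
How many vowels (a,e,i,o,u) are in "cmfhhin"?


Input: cmfhhin
Checking each character:
  'c' at position 0: consonant
  'm' at position 1: consonant
  'f' at position 2: consonant
  'h' at position 3: consonant
  'h' at position 4: consonant
  'i' at position 5: vowel (running total: 1)
  'n' at position 6: consonant
Total vowels: 1

1


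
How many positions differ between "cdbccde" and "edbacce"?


Comparing "cdbccde" and "edbacce" position by position:
  Position 0: 'c' vs 'e' => DIFFER
  Position 1: 'd' vs 'd' => same
  Position 2: 'b' vs 'b' => same
  Position 3: 'c' vs 'a' => DIFFER
  Position 4: 'c' vs 'c' => same
  Position 5: 'd' vs 'c' => DIFFER
  Position 6: 'e' vs 'e' => same
Positions that differ: 3

3


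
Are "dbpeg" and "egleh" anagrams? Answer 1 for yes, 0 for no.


Strings: "dbpeg", "egleh"
Sorted first:  bdegp
Sorted second: eeghl
Differ at position 0: 'b' vs 'e' => not anagrams

0


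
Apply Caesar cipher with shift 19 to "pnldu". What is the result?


Caesar cipher: shift "pnldu" by 19
  'p' (pos 15) + 19 = pos 8 = 'i'
  'n' (pos 13) + 19 = pos 6 = 'g'
  'l' (pos 11) + 19 = pos 4 = 'e'
  'd' (pos 3) + 19 = pos 22 = 'w'
  'u' (pos 20) + 19 = pos 13 = 'n'
Result: igewn

igewn


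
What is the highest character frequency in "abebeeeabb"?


Input: abebeeeabb
Character counts:
  'a': 2
  'b': 4
  'e': 4
Maximum frequency: 4

4


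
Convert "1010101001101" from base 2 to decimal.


Input: "1010101001101" in base 2
Positional expansion:
  Digit '1' (value 1) x 2^12 = 4096
  Digit '0' (value 0) x 2^11 = 0
  Digit '1' (value 1) x 2^10 = 1024
  Digit '0' (value 0) x 2^9 = 0
  Digit '1' (value 1) x 2^8 = 256
  Digit '0' (value 0) x 2^7 = 0
  Digit '1' (value 1) x 2^6 = 64
  Digit '0' (value 0) x 2^5 = 0
  Digit '0' (value 0) x 2^4 = 0
  Digit '1' (value 1) x 2^3 = 8
  Digit '1' (value 1) x 2^2 = 4
  Digit '0' (value 0) x 2^1 = 0
  Digit '1' (value 1) x 2^0 = 1
Sum = 5453

5453


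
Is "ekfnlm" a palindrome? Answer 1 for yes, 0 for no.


Input: ekfnlm
Reversed: mlnfke
  Compare pos 0 ('e') with pos 5 ('m'): MISMATCH
  Compare pos 1 ('k') with pos 4 ('l'): MISMATCH
  Compare pos 2 ('f') with pos 3 ('n'): MISMATCH
Result: not a palindrome

0


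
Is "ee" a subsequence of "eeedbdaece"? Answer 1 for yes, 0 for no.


Check if "ee" is a subsequence of "eeedbdaece"
Greedy scan:
  Position 0 ('e'): matches sub[0] = 'e'
  Position 1 ('e'): matches sub[1] = 'e'
  Position 2 ('e'): no match needed
  Position 3 ('d'): no match needed
  Position 4 ('b'): no match needed
  Position 5 ('d'): no match needed
  Position 6 ('a'): no match needed
  Position 7 ('e'): no match needed
  Position 8 ('c'): no match needed
  Position 9 ('e'): no match needed
All 2 characters matched => is a subsequence

1


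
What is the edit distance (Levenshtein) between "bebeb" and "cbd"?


Computing edit distance: "bebeb" -> "cbd"
DP table:
           c    b    d
      0    1    2    3
  b   1    1    1    2
  e   2    2    2    2
  b   3    3    2    3
  e   4    4    3    3
  b   5    5    4    4
Edit distance = dp[5][3] = 4

4


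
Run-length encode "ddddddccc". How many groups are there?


Input: ddddddccc
Scanning for consecutive runs:
  Group 1: 'd' x 6 (positions 0-5)
  Group 2: 'c' x 3 (positions 6-8)
Total groups: 2

2


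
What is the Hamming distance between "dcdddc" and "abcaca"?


Comparing "dcdddc" and "abcaca" position by position:
  Position 0: 'd' vs 'a' => differ
  Position 1: 'c' vs 'b' => differ
  Position 2: 'd' vs 'c' => differ
  Position 3: 'd' vs 'a' => differ
  Position 4: 'd' vs 'c' => differ
  Position 5: 'c' vs 'a' => differ
Total differences (Hamming distance): 6

6


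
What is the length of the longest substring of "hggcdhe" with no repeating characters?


Input: "hggcdhe"
Sliding window (track last position of each char):
  Position 0 ('h'): window [0,0] length 1 -- new best
  Position 1 ('g'): window [0,1] length 2 -- new best
  Position 2 ('g'): repeat (last at 1), move window start to 2
  Position 2 ('g'): window [2,2] length 1
  Position 3 ('c'): window [2,3] length 2
  Position 4 ('d'): window [2,4] length 3 -- new best
  Position 5 ('h'): window [2,5] length 4 -- new best
  Position 6 ('e'): window [2,6] length 5 -- new best
Longest substring with no repeats: "gcdhe" with length 5

5


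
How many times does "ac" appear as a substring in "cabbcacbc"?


Searching for "ac" in "cabbcacbc"
Scanning each position:
  Position 0: "ca" => no
  Position 1: "ab" => no
  Position 2: "bb" => no
  Position 3: "bc" => no
  Position 4: "ca" => no
  Position 5: "ac" => MATCH
  Position 6: "cb" => no
  Position 7: "bc" => no
Total occurrences: 1

1


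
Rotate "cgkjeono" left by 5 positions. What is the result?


Input: "cgkjeono", rotate left by 5
First 5 characters: "cgkje"
Remaining characters: "ono"
Concatenate remaining + first: "ono" + "cgkje" = "onocgkje"

onocgkje


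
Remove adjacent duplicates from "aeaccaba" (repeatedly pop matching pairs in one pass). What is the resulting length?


Input: aeaccaba
Stack-based adjacent duplicate removal:
  Read 'a': push. Stack: a
  Read 'e': push. Stack: ae
  Read 'a': push. Stack: aea
  Read 'c': push. Stack: aeac
  Read 'c': matches stack top 'c' => pop. Stack: aea
  Read 'a': matches stack top 'a' => pop. Stack: ae
  Read 'b': push. Stack: aeb
  Read 'a': push. Stack: aeba
Final stack: "aeba" (length 4)

4


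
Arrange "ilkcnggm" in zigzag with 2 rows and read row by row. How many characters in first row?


Zigzag "ilkcnggm" into 2 rows:
Placing characters:
  'i' => row 0
  'l' => row 1
  'k' => row 0
  'c' => row 1
  'n' => row 0
  'g' => row 1
  'g' => row 0
  'm' => row 1
Rows:
  Row 0: "ikng"
  Row 1: "lcgm"
First row length: 4

4


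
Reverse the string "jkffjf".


Input: jkffjf
Reading characters right to left:
  Position 5: 'f'
  Position 4: 'j'
  Position 3: 'f'
  Position 2: 'f'
  Position 1: 'k'
  Position 0: 'j'
Reversed: fjffkj

fjffkj


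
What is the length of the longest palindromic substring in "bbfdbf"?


Input: "bbfdbf"
Checking substrings for palindromes:
  [0:2] "bb" (len 2) => palindrome
Longest palindromic substring: "bb" with length 2

2


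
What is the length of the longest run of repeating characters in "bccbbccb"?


Input: "bccbbccb"
Scanning for longest run:
  Position 1 ('c'): new char, reset run to 1
  Position 2 ('c'): continues run of 'c', length=2
  Position 3 ('b'): new char, reset run to 1
  Position 4 ('b'): continues run of 'b', length=2
  Position 5 ('c'): new char, reset run to 1
  Position 6 ('c'): continues run of 'c', length=2
  Position 7 ('b'): new char, reset run to 1
Longest run: 'c' with length 2

2


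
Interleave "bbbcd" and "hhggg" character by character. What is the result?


Interleaving "bbbcd" and "hhggg":
  Position 0: 'b' from first, 'h' from second => "bh"
  Position 1: 'b' from first, 'h' from second => "bh"
  Position 2: 'b' from first, 'g' from second => "bg"
  Position 3: 'c' from first, 'g' from second => "cg"
  Position 4: 'd' from first, 'g' from second => "dg"
Result: bhbhbgcgdg

bhbhbgcgdg


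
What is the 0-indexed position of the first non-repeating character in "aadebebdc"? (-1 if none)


Input: aadebebdc
Character frequencies:
  'a': 2
  'b': 2
  'c': 1
  'd': 2
  'e': 2
Scanning left to right for freq == 1:
  Position 0 ('a'): freq=2, skip
  Position 1 ('a'): freq=2, skip
  Position 2 ('d'): freq=2, skip
  Position 3 ('e'): freq=2, skip
  Position 4 ('b'): freq=2, skip
  Position 5 ('e'): freq=2, skip
  Position 6 ('b'): freq=2, skip
  Position 7 ('d'): freq=2, skip
  Position 8 ('c'): unique! => answer = 8

8


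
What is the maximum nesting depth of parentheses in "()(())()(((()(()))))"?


Input: "()(())()(((()(()))))"
Tracking depth:
  Position 0 '(': depth becomes 1
  Position 1 ')': depth becomes 0
  Position 2 '(': depth becomes 1
  Position 3 '(': depth becomes 2
  Position 4 ')': depth becomes 1
  Position 5 ')': depth becomes 0
  Position 6 '(': depth becomes 1
  Position 7 ')': depth becomes 0
  Position 8 '(': depth becomes 1
  Position 9 '(': depth becomes 2
  Position 10 '(': depth becomes 3
  Position 11 '(': depth becomes 4
  Position 12 ')': depth becomes 3
  Position 13 '(': depth becomes 4
  Position 14 '(': depth becomes 5
  Position 15 ')': depth becomes 4
  Position 16 ')': depth becomes 3
  Position 17 ')': depth becomes 2
  Position 18 ')': depth becomes 1
  Position 19 ')': depth becomes 0
Maximum depth reached: 5

5


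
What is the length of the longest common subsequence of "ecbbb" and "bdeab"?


LCS of "ecbbb" and "bdeab"
DP table:
           b    d    e    a    b
      0    0    0    0    0    0
  e   0    0    0    1    1    1
  c   0    0    0    1    1    1
  b   0    1    1    1    1    2
  b   0    1    1    1    1    2
  b   0    1    1    1    1    2
LCS length = dp[5][5] = 2

2


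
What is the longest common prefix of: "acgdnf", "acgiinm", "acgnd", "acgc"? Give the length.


Words: acgdnf, acgiinm, acgnd, acgc
  Position 0: all 'a' => match
  Position 1: all 'c' => match
  Position 2: all 'g' => match
  Position 3: ('d', 'i', 'n', 'c') => mismatch, stop
LCP = "acg" (length 3)

3


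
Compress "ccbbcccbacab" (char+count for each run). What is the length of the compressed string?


Input: ccbbcccbacab
Runs:
  'c' x 2 => "c2"
  'b' x 2 => "b2"
  'c' x 3 => "c3"
  'b' x 1 => "b1"
  'a' x 1 => "a1"
  'c' x 1 => "c1"
  'a' x 1 => "a1"
  'b' x 1 => "b1"
Compressed: "c2b2c3b1a1c1a1b1"
Compressed length: 16

16


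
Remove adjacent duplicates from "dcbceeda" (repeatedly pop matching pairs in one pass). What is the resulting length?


Input: dcbceeda
Stack-based adjacent duplicate removal:
  Read 'd': push. Stack: d
  Read 'c': push. Stack: dc
  Read 'b': push. Stack: dcb
  Read 'c': push. Stack: dcbc
  Read 'e': push. Stack: dcbce
  Read 'e': matches stack top 'e' => pop. Stack: dcbc
  Read 'd': push. Stack: dcbcd
  Read 'a': push. Stack: dcbcda
Final stack: "dcbcda" (length 6)

6


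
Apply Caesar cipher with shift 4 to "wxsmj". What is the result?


Caesar cipher: shift "wxsmj" by 4
  'w' (pos 22) + 4 = pos 0 = 'a'
  'x' (pos 23) + 4 = pos 1 = 'b'
  's' (pos 18) + 4 = pos 22 = 'w'
  'm' (pos 12) + 4 = pos 16 = 'q'
  'j' (pos 9) + 4 = pos 13 = 'n'
Result: abwqn

abwqn


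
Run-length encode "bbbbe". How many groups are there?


Input: bbbbe
Scanning for consecutive runs:
  Group 1: 'b' x 4 (positions 0-3)
  Group 2: 'e' x 1 (positions 4-4)
Total groups: 2

2


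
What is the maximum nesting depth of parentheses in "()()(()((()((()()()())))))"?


Input: "()()(()((()((()()()())))))"
Tracking depth:
  Position 0 '(': depth becomes 1
  Position 1 ')': depth becomes 0
  Position 2 '(': depth becomes 1
  Position 3 ')': depth becomes 0
  Position 4 '(': depth becomes 1
  Position 5 '(': depth becomes 2
  Position 6 ')': depth becomes 1
  Position 7 '(': depth becomes 2
  Position 8 '(': depth becomes 3
  Position 9 '(': depth becomes 4
  Position 10 ')': depth becomes 3
  Position 11 '(': depth becomes 4
  Position 12 '(': depth becomes 5
  Position 13 '(': depth becomes 6
  Position 14 ')': depth becomes 5
  Position 15 '(': depth becomes 6
  Position 16 ')': depth becomes 5
  Position 17 '(': depth becomes 6
  Position 18 ')': depth becomes 5
  Position 19 '(': depth becomes 6
  Position 20 ')': depth becomes 5
  Position 21 ')': depth becomes 4
  Position 22 ')': depth becomes 3
  Position 23 ')': depth becomes 2
  Position 24 ')': depth becomes 1
  Position 25 ')': depth becomes 0
Maximum depth reached: 6

6


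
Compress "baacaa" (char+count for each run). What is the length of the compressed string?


Input: baacaa
Runs:
  'b' x 1 => "b1"
  'a' x 2 => "a2"
  'c' x 1 => "c1"
  'a' x 2 => "a2"
Compressed: "b1a2c1a2"
Compressed length: 8

8


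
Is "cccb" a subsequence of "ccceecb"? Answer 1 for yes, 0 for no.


Check if "cccb" is a subsequence of "ccceecb"
Greedy scan:
  Position 0 ('c'): matches sub[0] = 'c'
  Position 1 ('c'): matches sub[1] = 'c'
  Position 2 ('c'): matches sub[2] = 'c'
  Position 3 ('e'): no match needed
  Position 4 ('e'): no match needed
  Position 5 ('c'): no match needed
  Position 6 ('b'): matches sub[3] = 'b'
All 4 characters matched => is a subsequence

1


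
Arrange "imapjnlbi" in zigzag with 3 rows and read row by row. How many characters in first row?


Zigzag "imapjnlbi" into 3 rows:
Placing characters:
  'i' => row 0
  'm' => row 1
  'a' => row 2
  'p' => row 1
  'j' => row 0
  'n' => row 1
  'l' => row 2
  'b' => row 1
  'i' => row 0
Rows:
  Row 0: "iji"
  Row 1: "mpnb"
  Row 2: "al"
First row length: 3

3
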